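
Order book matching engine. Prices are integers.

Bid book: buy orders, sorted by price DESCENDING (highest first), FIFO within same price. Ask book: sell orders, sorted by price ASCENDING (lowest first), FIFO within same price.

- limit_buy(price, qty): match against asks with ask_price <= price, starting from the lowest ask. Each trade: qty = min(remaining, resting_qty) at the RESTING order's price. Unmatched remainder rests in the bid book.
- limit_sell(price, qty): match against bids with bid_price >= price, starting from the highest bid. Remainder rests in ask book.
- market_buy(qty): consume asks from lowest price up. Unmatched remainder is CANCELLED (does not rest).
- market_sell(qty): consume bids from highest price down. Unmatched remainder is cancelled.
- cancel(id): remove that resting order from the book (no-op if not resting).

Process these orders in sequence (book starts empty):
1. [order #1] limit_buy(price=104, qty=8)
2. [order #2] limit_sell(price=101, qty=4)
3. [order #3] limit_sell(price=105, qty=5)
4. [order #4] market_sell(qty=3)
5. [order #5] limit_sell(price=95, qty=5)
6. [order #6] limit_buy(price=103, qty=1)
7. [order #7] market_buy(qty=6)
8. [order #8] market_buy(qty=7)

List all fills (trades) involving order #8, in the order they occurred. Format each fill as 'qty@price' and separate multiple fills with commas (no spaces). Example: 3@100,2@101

Answer: 2@105

Derivation:
After op 1 [order #1] limit_buy(price=104, qty=8): fills=none; bids=[#1:8@104] asks=[-]
After op 2 [order #2] limit_sell(price=101, qty=4): fills=#1x#2:4@104; bids=[#1:4@104] asks=[-]
After op 3 [order #3] limit_sell(price=105, qty=5): fills=none; bids=[#1:4@104] asks=[#3:5@105]
After op 4 [order #4] market_sell(qty=3): fills=#1x#4:3@104; bids=[#1:1@104] asks=[#3:5@105]
After op 5 [order #5] limit_sell(price=95, qty=5): fills=#1x#5:1@104; bids=[-] asks=[#5:4@95 #3:5@105]
After op 6 [order #6] limit_buy(price=103, qty=1): fills=#6x#5:1@95; bids=[-] asks=[#5:3@95 #3:5@105]
After op 7 [order #7] market_buy(qty=6): fills=#7x#5:3@95 #7x#3:3@105; bids=[-] asks=[#3:2@105]
After op 8 [order #8] market_buy(qty=7): fills=#8x#3:2@105; bids=[-] asks=[-]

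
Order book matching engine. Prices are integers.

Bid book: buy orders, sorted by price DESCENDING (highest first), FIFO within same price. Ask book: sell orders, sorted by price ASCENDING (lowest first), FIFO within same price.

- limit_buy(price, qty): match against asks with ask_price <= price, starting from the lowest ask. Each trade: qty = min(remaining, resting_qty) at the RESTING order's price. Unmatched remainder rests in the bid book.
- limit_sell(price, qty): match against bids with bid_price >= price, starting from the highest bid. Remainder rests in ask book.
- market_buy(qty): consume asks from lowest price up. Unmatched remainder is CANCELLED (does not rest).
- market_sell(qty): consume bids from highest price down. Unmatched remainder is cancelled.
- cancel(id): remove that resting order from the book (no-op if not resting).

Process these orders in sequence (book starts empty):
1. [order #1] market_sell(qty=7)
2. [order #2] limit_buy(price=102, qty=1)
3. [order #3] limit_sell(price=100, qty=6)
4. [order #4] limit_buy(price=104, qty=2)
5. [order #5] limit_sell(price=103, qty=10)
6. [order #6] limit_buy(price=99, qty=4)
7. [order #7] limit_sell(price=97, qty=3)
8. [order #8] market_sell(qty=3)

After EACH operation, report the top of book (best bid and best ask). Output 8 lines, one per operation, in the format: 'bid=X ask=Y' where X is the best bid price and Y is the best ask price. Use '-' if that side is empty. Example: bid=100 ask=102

After op 1 [order #1] market_sell(qty=7): fills=none; bids=[-] asks=[-]
After op 2 [order #2] limit_buy(price=102, qty=1): fills=none; bids=[#2:1@102] asks=[-]
After op 3 [order #3] limit_sell(price=100, qty=6): fills=#2x#3:1@102; bids=[-] asks=[#3:5@100]
After op 4 [order #4] limit_buy(price=104, qty=2): fills=#4x#3:2@100; bids=[-] asks=[#3:3@100]
After op 5 [order #5] limit_sell(price=103, qty=10): fills=none; bids=[-] asks=[#3:3@100 #5:10@103]
After op 6 [order #6] limit_buy(price=99, qty=4): fills=none; bids=[#6:4@99] asks=[#3:3@100 #5:10@103]
After op 7 [order #7] limit_sell(price=97, qty=3): fills=#6x#7:3@99; bids=[#6:1@99] asks=[#3:3@100 #5:10@103]
After op 8 [order #8] market_sell(qty=3): fills=#6x#8:1@99; bids=[-] asks=[#3:3@100 #5:10@103]

Answer: bid=- ask=-
bid=102 ask=-
bid=- ask=100
bid=- ask=100
bid=- ask=100
bid=99 ask=100
bid=99 ask=100
bid=- ask=100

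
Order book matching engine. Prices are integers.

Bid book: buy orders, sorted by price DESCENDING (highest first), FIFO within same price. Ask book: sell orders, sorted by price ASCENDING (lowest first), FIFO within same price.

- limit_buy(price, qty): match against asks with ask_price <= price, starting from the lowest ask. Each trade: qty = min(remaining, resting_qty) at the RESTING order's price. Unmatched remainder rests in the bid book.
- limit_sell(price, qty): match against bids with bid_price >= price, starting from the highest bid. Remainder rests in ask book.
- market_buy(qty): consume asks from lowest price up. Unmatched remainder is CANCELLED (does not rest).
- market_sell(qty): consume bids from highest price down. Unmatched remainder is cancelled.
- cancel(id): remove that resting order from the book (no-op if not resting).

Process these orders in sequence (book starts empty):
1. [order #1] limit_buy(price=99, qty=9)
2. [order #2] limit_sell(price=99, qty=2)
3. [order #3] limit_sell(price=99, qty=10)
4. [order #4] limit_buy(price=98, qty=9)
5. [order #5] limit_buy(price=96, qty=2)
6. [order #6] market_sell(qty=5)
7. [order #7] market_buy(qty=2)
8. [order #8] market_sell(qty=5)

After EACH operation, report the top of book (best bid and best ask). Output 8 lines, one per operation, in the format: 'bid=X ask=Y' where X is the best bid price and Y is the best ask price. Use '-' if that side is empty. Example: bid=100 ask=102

After op 1 [order #1] limit_buy(price=99, qty=9): fills=none; bids=[#1:9@99] asks=[-]
After op 2 [order #2] limit_sell(price=99, qty=2): fills=#1x#2:2@99; bids=[#1:7@99] asks=[-]
After op 3 [order #3] limit_sell(price=99, qty=10): fills=#1x#3:7@99; bids=[-] asks=[#3:3@99]
After op 4 [order #4] limit_buy(price=98, qty=9): fills=none; bids=[#4:9@98] asks=[#3:3@99]
After op 5 [order #5] limit_buy(price=96, qty=2): fills=none; bids=[#4:9@98 #5:2@96] asks=[#3:3@99]
After op 6 [order #6] market_sell(qty=5): fills=#4x#6:5@98; bids=[#4:4@98 #5:2@96] asks=[#3:3@99]
After op 7 [order #7] market_buy(qty=2): fills=#7x#3:2@99; bids=[#4:4@98 #5:2@96] asks=[#3:1@99]
After op 8 [order #8] market_sell(qty=5): fills=#4x#8:4@98 #5x#8:1@96; bids=[#5:1@96] asks=[#3:1@99]

Answer: bid=99 ask=-
bid=99 ask=-
bid=- ask=99
bid=98 ask=99
bid=98 ask=99
bid=98 ask=99
bid=98 ask=99
bid=96 ask=99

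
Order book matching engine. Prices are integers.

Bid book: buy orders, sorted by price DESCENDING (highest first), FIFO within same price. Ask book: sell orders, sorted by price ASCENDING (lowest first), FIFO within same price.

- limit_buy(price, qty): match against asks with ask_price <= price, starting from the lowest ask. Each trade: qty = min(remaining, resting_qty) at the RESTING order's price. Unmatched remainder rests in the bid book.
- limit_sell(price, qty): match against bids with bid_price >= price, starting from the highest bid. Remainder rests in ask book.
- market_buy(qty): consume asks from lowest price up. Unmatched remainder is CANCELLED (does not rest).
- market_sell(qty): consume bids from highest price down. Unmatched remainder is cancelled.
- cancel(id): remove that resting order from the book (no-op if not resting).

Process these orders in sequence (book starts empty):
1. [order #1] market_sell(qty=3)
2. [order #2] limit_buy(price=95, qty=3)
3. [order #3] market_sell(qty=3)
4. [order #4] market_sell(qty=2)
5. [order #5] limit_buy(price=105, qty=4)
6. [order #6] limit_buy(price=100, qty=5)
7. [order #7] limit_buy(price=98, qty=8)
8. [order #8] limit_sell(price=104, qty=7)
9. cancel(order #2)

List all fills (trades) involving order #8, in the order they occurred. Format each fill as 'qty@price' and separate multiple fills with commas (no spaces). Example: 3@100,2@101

Answer: 4@105

Derivation:
After op 1 [order #1] market_sell(qty=3): fills=none; bids=[-] asks=[-]
After op 2 [order #2] limit_buy(price=95, qty=3): fills=none; bids=[#2:3@95] asks=[-]
After op 3 [order #3] market_sell(qty=3): fills=#2x#3:3@95; bids=[-] asks=[-]
After op 4 [order #4] market_sell(qty=2): fills=none; bids=[-] asks=[-]
After op 5 [order #5] limit_buy(price=105, qty=4): fills=none; bids=[#5:4@105] asks=[-]
After op 6 [order #6] limit_buy(price=100, qty=5): fills=none; bids=[#5:4@105 #6:5@100] asks=[-]
After op 7 [order #7] limit_buy(price=98, qty=8): fills=none; bids=[#5:4@105 #6:5@100 #7:8@98] asks=[-]
After op 8 [order #8] limit_sell(price=104, qty=7): fills=#5x#8:4@105; bids=[#6:5@100 #7:8@98] asks=[#8:3@104]
After op 9 cancel(order #2): fills=none; bids=[#6:5@100 #7:8@98] asks=[#8:3@104]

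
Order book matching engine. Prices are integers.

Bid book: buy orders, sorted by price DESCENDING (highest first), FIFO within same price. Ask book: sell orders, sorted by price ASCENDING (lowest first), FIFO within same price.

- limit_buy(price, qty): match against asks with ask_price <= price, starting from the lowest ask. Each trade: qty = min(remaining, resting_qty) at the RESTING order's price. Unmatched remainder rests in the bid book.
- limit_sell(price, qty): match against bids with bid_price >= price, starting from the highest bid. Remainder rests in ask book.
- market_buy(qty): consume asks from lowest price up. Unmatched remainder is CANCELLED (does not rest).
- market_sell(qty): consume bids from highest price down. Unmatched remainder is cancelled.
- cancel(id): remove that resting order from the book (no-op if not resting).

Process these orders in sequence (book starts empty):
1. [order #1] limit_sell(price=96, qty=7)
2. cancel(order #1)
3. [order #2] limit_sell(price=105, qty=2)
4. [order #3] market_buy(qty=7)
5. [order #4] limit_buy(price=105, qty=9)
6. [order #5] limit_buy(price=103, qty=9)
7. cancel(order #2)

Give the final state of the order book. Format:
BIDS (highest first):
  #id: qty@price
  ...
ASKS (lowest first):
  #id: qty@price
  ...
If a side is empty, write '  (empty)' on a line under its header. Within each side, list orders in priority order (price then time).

Answer: BIDS (highest first):
  #4: 9@105
  #5: 9@103
ASKS (lowest first):
  (empty)

Derivation:
After op 1 [order #1] limit_sell(price=96, qty=7): fills=none; bids=[-] asks=[#1:7@96]
After op 2 cancel(order #1): fills=none; bids=[-] asks=[-]
After op 3 [order #2] limit_sell(price=105, qty=2): fills=none; bids=[-] asks=[#2:2@105]
After op 4 [order #3] market_buy(qty=7): fills=#3x#2:2@105; bids=[-] asks=[-]
After op 5 [order #4] limit_buy(price=105, qty=9): fills=none; bids=[#4:9@105] asks=[-]
After op 6 [order #5] limit_buy(price=103, qty=9): fills=none; bids=[#4:9@105 #5:9@103] asks=[-]
After op 7 cancel(order #2): fills=none; bids=[#4:9@105 #5:9@103] asks=[-]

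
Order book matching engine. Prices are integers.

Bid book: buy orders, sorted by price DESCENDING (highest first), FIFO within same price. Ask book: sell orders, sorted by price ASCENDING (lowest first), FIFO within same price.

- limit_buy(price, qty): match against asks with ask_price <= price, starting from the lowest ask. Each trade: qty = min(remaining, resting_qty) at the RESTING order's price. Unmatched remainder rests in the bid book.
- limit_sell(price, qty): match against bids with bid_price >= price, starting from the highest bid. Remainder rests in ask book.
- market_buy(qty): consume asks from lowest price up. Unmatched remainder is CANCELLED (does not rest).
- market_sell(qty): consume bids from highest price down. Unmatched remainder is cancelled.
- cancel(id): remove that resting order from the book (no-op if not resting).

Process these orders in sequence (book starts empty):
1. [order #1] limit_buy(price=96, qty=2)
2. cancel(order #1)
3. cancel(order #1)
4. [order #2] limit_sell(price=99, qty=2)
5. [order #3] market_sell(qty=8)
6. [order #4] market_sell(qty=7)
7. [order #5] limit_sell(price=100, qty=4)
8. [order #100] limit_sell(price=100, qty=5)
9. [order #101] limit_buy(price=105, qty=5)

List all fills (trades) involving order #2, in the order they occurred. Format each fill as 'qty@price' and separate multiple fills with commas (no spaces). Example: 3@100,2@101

After op 1 [order #1] limit_buy(price=96, qty=2): fills=none; bids=[#1:2@96] asks=[-]
After op 2 cancel(order #1): fills=none; bids=[-] asks=[-]
After op 3 cancel(order #1): fills=none; bids=[-] asks=[-]
After op 4 [order #2] limit_sell(price=99, qty=2): fills=none; bids=[-] asks=[#2:2@99]
After op 5 [order #3] market_sell(qty=8): fills=none; bids=[-] asks=[#2:2@99]
After op 6 [order #4] market_sell(qty=7): fills=none; bids=[-] asks=[#2:2@99]
After op 7 [order #5] limit_sell(price=100, qty=4): fills=none; bids=[-] asks=[#2:2@99 #5:4@100]
After op 8 [order #100] limit_sell(price=100, qty=5): fills=none; bids=[-] asks=[#2:2@99 #5:4@100 #100:5@100]
After op 9 [order #101] limit_buy(price=105, qty=5): fills=#101x#2:2@99 #101x#5:3@100; bids=[-] asks=[#5:1@100 #100:5@100]

Answer: 2@99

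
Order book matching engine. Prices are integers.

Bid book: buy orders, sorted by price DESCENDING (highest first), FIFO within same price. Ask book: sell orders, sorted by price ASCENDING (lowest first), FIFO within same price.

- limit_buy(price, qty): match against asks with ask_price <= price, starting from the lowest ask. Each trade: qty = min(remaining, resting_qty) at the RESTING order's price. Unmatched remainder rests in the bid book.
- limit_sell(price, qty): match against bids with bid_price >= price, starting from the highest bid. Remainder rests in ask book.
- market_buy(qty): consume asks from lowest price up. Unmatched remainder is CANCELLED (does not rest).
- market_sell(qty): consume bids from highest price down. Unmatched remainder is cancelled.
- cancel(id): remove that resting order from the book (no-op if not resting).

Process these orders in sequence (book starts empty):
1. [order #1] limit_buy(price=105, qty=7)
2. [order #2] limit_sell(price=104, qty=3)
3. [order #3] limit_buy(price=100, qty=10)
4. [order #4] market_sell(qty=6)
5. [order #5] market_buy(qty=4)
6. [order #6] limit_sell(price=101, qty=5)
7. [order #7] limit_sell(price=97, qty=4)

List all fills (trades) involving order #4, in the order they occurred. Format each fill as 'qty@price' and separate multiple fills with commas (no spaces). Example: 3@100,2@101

After op 1 [order #1] limit_buy(price=105, qty=7): fills=none; bids=[#1:7@105] asks=[-]
After op 2 [order #2] limit_sell(price=104, qty=3): fills=#1x#2:3@105; bids=[#1:4@105] asks=[-]
After op 3 [order #3] limit_buy(price=100, qty=10): fills=none; bids=[#1:4@105 #3:10@100] asks=[-]
After op 4 [order #4] market_sell(qty=6): fills=#1x#4:4@105 #3x#4:2@100; bids=[#3:8@100] asks=[-]
After op 5 [order #5] market_buy(qty=4): fills=none; bids=[#3:8@100] asks=[-]
After op 6 [order #6] limit_sell(price=101, qty=5): fills=none; bids=[#3:8@100] asks=[#6:5@101]
After op 7 [order #7] limit_sell(price=97, qty=4): fills=#3x#7:4@100; bids=[#3:4@100] asks=[#6:5@101]

Answer: 4@105,2@100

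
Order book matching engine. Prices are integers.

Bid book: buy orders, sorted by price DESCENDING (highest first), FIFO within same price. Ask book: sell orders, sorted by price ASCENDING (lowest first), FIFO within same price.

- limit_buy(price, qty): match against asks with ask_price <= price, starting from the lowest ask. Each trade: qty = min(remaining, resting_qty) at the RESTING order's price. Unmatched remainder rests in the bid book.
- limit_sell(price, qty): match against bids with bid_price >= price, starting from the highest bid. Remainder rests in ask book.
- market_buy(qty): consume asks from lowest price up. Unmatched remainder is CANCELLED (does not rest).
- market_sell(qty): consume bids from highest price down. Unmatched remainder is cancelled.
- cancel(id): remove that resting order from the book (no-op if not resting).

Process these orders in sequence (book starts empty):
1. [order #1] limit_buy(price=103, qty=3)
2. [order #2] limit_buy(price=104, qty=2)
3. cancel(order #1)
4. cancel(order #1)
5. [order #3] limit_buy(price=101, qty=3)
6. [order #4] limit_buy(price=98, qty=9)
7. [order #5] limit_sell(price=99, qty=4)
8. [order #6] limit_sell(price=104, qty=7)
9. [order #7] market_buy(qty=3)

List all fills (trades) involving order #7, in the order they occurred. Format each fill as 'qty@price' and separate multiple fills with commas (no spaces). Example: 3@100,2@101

After op 1 [order #1] limit_buy(price=103, qty=3): fills=none; bids=[#1:3@103] asks=[-]
After op 2 [order #2] limit_buy(price=104, qty=2): fills=none; bids=[#2:2@104 #1:3@103] asks=[-]
After op 3 cancel(order #1): fills=none; bids=[#2:2@104] asks=[-]
After op 4 cancel(order #1): fills=none; bids=[#2:2@104] asks=[-]
After op 5 [order #3] limit_buy(price=101, qty=3): fills=none; bids=[#2:2@104 #3:3@101] asks=[-]
After op 6 [order #4] limit_buy(price=98, qty=9): fills=none; bids=[#2:2@104 #3:3@101 #4:9@98] asks=[-]
After op 7 [order #5] limit_sell(price=99, qty=4): fills=#2x#5:2@104 #3x#5:2@101; bids=[#3:1@101 #4:9@98] asks=[-]
After op 8 [order #6] limit_sell(price=104, qty=7): fills=none; bids=[#3:1@101 #4:9@98] asks=[#6:7@104]
After op 9 [order #7] market_buy(qty=3): fills=#7x#6:3@104; bids=[#3:1@101 #4:9@98] asks=[#6:4@104]

Answer: 3@104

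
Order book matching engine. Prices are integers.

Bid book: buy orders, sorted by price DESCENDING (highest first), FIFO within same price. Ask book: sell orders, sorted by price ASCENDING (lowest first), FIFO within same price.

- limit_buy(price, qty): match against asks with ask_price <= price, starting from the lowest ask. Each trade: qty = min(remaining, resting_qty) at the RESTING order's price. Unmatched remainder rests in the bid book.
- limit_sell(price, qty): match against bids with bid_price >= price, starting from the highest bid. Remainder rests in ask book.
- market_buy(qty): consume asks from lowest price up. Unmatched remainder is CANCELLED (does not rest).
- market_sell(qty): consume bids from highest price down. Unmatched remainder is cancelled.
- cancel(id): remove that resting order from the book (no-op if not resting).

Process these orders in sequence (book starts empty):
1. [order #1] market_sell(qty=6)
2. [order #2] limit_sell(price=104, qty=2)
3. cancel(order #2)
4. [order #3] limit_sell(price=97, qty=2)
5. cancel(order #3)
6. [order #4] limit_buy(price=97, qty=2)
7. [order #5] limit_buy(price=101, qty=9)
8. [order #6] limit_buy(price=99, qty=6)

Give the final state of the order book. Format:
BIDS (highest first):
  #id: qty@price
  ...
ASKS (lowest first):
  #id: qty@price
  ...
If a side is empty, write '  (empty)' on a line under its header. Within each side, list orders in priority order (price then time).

Answer: BIDS (highest first):
  #5: 9@101
  #6: 6@99
  #4: 2@97
ASKS (lowest first):
  (empty)

Derivation:
After op 1 [order #1] market_sell(qty=6): fills=none; bids=[-] asks=[-]
After op 2 [order #2] limit_sell(price=104, qty=2): fills=none; bids=[-] asks=[#2:2@104]
After op 3 cancel(order #2): fills=none; bids=[-] asks=[-]
After op 4 [order #3] limit_sell(price=97, qty=2): fills=none; bids=[-] asks=[#3:2@97]
After op 5 cancel(order #3): fills=none; bids=[-] asks=[-]
After op 6 [order #4] limit_buy(price=97, qty=2): fills=none; bids=[#4:2@97] asks=[-]
After op 7 [order #5] limit_buy(price=101, qty=9): fills=none; bids=[#5:9@101 #4:2@97] asks=[-]
After op 8 [order #6] limit_buy(price=99, qty=6): fills=none; bids=[#5:9@101 #6:6@99 #4:2@97] asks=[-]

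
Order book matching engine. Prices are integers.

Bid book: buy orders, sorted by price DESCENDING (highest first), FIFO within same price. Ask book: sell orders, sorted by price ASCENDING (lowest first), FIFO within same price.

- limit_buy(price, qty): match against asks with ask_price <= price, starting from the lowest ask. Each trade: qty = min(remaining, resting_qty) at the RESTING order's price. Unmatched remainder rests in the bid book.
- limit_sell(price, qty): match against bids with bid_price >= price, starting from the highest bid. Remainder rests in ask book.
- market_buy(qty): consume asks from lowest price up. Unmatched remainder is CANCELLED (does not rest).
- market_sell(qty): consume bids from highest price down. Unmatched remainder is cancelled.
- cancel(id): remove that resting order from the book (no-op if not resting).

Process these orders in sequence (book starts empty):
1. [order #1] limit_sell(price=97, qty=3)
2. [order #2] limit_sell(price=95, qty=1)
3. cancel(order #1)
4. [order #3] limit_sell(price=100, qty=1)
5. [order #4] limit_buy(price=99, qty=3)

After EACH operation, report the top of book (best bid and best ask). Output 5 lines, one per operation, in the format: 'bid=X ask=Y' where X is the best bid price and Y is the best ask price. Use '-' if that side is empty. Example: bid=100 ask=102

Answer: bid=- ask=97
bid=- ask=95
bid=- ask=95
bid=- ask=95
bid=99 ask=100

Derivation:
After op 1 [order #1] limit_sell(price=97, qty=3): fills=none; bids=[-] asks=[#1:3@97]
After op 2 [order #2] limit_sell(price=95, qty=1): fills=none; bids=[-] asks=[#2:1@95 #1:3@97]
After op 3 cancel(order #1): fills=none; bids=[-] asks=[#2:1@95]
After op 4 [order #3] limit_sell(price=100, qty=1): fills=none; bids=[-] asks=[#2:1@95 #3:1@100]
After op 5 [order #4] limit_buy(price=99, qty=3): fills=#4x#2:1@95; bids=[#4:2@99] asks=[#3:1@100]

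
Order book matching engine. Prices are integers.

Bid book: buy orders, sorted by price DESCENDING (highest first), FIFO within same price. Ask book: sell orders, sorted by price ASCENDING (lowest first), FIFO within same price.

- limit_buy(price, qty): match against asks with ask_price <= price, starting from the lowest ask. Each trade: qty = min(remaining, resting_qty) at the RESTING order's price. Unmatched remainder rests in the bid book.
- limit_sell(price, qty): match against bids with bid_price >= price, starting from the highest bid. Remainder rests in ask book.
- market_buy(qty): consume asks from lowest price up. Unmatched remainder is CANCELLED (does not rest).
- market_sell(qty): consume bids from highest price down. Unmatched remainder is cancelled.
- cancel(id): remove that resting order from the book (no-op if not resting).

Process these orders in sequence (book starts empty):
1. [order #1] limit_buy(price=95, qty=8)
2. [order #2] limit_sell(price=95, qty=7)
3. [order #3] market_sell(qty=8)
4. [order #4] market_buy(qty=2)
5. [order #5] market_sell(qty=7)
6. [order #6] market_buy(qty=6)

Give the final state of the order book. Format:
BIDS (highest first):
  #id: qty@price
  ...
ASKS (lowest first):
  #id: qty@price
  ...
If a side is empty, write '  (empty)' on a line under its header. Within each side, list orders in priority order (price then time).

Answer: BIDS (highest first):
  (empty)
ASKS (lowest first):
  (empty)

Derivation:
After op 1 [order #1] limit_buy(price=95, qty=8): fills=none; bids=[#1:8@95] asks=[-]
After op 2 [order #2] limit_sell(price=95, qty=7): fills=#1x#2:7@95; bids=[#1:1@95] asks=[-]
After op 3 [order #3] market_sell(qty=8): fills=#1x#3:1@95; bids=[-] asks=[-]
After op 4 [order #4] market_buy(qty=2): fills=none; bids=[-] asks=[-]
After op 5 [order #5] market_sell(qty=7): fills=none; bids=[-] asks=[-]
After op 6 [order #6] market_buy(qty=6): fills=none; bids=[-] asks=[-]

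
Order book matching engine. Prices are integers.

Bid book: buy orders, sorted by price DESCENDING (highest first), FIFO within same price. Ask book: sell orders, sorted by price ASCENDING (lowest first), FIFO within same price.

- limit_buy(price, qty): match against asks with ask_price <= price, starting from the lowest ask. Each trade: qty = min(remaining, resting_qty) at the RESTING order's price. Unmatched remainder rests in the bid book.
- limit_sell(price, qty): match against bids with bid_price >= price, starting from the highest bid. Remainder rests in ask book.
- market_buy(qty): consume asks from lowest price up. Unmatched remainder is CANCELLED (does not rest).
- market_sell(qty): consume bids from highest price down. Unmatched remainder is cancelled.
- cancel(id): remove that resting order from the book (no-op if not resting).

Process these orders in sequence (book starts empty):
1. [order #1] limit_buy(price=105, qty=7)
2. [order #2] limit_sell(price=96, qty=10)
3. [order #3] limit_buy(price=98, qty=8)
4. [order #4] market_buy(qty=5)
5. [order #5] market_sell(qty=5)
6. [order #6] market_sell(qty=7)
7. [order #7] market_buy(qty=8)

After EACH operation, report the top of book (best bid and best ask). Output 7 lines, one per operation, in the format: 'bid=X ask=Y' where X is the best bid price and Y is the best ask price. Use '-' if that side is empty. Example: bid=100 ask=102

After op 1 [order #1] limit_buy(price=105, qty=7): fills=none; bids=[#1:7@105] asks=[-]
After op 2 [order #2] limit_sell(price=96, qty=10): fills=#1x#2:7@105; bids=[-] asks=[#2:3@96]
After op 3 [order #3] limit_buy(price=98, qty=8): fills=#3x#2:3@96; bids=[#3:5@98] asks=[-]
After op 4 [order #4] market_buy(qty=5): fills=none; bids=[#3:5@98] asks=[-]
After op 5 [order #5] market_sell(qty=5): fills=#3x#5:5@98; bids=[-] asks=[-]
After op 6 [order #6] market_sell(qty=7): fills=none; bids=[-] asks=[-]
After op 7 [order #7] market_buy(qty=8): fills=none; bids=[-] asks=[-]

Answer: bid=105 ask=-
bid=- ask=96
bid=98 ask=-
bid=98 ask=-
bid=- ask=-
bid=- ask=-
bid=- ask=-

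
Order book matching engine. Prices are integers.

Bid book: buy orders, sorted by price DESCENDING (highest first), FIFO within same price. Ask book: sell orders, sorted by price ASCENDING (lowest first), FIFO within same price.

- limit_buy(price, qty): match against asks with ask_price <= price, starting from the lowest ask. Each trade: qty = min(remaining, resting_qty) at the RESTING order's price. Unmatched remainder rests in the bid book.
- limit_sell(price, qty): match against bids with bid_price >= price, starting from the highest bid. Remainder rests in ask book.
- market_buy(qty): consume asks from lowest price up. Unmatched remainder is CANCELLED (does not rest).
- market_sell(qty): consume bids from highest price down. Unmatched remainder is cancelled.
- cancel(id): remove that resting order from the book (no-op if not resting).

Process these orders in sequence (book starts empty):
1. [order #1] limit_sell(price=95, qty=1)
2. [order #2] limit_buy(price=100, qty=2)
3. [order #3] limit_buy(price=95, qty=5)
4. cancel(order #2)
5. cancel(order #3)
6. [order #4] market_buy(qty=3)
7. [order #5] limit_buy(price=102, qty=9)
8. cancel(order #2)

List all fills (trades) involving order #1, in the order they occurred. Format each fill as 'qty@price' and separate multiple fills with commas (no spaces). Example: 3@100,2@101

After op 1 [order #1] limit_sell(price=95, qty=1): fills=none; bids=[-] asks=[#1:1@95]
After op 2 [order #2] limit_buy(price=100, qty=2): fills=#2x#1:1@95; bids=[#2:1@100] asks=[-]
After op 3 [order #3] limit_buy(price=95, qty=5): fills=none; bids=[#2:1@100 #3:5@95] asks=[-]
After op 4 cancel(order #2): fills=none; bids=[#3:5@95] asks=[-]
After op 5 cancel(order #3): fills=none; bids=[-] asks=[-]
After op 6 [order #4] market_buy(qty=3): fills=none; bids=[-] asks=[-]
After op 7 [order #5] limit_buy(price=102, qty=9): fills=none; bids=[#5:9@102] asks=[-]
After op 8 cancel(order #2): fills=none; bids=[#5:9@102] asks=[-]

Answer: 1@95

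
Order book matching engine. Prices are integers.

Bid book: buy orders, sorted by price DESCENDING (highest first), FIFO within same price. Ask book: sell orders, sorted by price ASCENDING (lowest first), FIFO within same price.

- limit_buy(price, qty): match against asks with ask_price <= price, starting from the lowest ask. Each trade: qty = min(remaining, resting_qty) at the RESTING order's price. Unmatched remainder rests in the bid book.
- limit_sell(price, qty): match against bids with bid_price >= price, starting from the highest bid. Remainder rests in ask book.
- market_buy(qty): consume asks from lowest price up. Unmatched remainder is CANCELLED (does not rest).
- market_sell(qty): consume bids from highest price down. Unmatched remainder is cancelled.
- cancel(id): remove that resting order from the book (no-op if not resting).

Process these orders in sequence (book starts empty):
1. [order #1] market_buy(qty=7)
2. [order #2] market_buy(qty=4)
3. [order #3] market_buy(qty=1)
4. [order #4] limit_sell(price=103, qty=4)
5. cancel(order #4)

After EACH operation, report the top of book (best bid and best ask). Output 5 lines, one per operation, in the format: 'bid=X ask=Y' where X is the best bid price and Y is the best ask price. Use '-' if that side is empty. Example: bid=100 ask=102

Answer: bid=- ask=-
bid=- ask=-
bid=- ask=-
bid=- ask=103
bid=- ask=-

Derivation:
After op 1 [order #1] market_buy(qty=7): fills=none; bids=[-] asks=[-]
After op 2 [order #2] market_buy(qty=4): fills=none; bids=[-] asks=[-]
After op 3 [order #3] market_buy(qty=1): fills=none; bids=[-] asks=[-]
After op 4 [order #4] limit_sell(price=103, qty=4): fills=none; bids=[-] asks=[#4:4@103]
After op 5 cancel(order #4): fills=none; bids=[-] asks=[-]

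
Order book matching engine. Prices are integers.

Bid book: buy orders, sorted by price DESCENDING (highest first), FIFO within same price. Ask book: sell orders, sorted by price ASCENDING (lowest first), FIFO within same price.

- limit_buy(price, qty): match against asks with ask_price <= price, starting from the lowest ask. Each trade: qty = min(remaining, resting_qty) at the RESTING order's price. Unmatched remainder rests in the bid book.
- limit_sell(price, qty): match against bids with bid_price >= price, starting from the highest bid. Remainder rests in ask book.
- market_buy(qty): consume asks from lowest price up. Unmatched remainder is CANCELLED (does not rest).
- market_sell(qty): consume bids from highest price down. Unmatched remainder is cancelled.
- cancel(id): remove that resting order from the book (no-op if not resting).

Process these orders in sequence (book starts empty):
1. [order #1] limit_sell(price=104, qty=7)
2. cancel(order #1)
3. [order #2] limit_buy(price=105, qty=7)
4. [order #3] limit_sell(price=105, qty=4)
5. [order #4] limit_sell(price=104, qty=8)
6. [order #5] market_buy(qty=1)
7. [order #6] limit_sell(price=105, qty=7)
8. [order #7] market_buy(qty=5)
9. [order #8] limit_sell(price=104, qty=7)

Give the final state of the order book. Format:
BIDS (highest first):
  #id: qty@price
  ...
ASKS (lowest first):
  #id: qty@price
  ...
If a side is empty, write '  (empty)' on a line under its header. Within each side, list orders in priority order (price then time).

After op 1 [order #1] limit_sell(price=104, qty=7): fills=none; bids=[-] asks=[#1:7@104]
After op 2 cancel(order #1): fills=none; bids=[-] asks=[-]
After op 3 [order #2] limit_buy(price=105, qty=7): fills=none; bids=[#2:7@105] asks=[-]
After op 4 [order #3] limit_sell(price=105, qty=4): fills=#2x#3:4@105; bids=[#2:3@105] asks=[-]
After op 5 [order #4] limit_sell(price=104, qty=8): fills=#2x#4:3@105; bids=[-] asks=[#4:5@104]
After op 6 [order #5] market_buy(qty=1): fills=#5x#4:1@104; bids=[-] asks=[#4:4@104]
After op 7 [order #6] limit_sell(price=105, qty=7): fills=none; bids=[-] asks=[#4:4@104 #6:7@105]
After op 8 [order #7] market_buy(qty=5): fills=#7x#4:4@104 #7x#6:1@105; bids=[-] asks=[#6:6@105]
After op 9 [order #8] limit_sell(price=104, qty=7): fills=none; bids=[-] asks=[#8:7@104 #6:6@105]

Answer: BIDS (highest first):
  (empty)
ASKS (lowest first):
  #8: 7@104
  #6: 6@105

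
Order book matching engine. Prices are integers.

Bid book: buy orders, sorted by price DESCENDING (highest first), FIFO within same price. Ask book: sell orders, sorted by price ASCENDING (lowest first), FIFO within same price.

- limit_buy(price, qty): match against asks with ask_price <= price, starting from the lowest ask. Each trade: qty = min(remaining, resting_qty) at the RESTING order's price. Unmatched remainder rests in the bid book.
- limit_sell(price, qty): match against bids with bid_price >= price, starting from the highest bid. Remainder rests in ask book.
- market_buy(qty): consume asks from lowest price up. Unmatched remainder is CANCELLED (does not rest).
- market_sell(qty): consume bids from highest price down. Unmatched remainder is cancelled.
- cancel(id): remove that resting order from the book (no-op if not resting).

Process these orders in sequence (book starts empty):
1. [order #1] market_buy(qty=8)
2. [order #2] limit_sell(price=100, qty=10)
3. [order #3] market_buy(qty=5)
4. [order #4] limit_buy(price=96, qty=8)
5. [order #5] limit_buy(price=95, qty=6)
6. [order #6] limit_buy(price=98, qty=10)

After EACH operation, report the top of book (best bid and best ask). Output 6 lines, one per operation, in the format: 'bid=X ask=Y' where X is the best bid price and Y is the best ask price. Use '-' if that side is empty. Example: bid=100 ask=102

After op 1 [order #1] market_buy(qty=8): fills=none; bids=[-] asks=[-]
After op 2 [order #2] limit_sell(price=100, qty=10): fills=none; bids=[-] asks=[#2:10@100]
After op 3 [order #3] market_buy(qty=5): fills=#3x#2:5@100; bids=[-] asks=[#2:5@100]
After op 4 [order #4] limit_buy(price=96, qty=8): fills=none; bids=[#4:8@96] asks=[#2:5@100]
After op 5 [order #5] limit_buy(price=95, qty=6): fills=none; bids=[#4:8@96 #5:6@95] asks=[#2:5@100]
After op 6 [order #6] limit_buy(price=98, qty=10): fills=none; bids=[#6:10@98 #4:8@96 #5:6@95] asks=[#2:5@100]

Answer: bid=- ask=-
bid=- ask=100
bid=- ask=100
bid=96 ask=100
bid=96 ask=100
bid=98 ask=100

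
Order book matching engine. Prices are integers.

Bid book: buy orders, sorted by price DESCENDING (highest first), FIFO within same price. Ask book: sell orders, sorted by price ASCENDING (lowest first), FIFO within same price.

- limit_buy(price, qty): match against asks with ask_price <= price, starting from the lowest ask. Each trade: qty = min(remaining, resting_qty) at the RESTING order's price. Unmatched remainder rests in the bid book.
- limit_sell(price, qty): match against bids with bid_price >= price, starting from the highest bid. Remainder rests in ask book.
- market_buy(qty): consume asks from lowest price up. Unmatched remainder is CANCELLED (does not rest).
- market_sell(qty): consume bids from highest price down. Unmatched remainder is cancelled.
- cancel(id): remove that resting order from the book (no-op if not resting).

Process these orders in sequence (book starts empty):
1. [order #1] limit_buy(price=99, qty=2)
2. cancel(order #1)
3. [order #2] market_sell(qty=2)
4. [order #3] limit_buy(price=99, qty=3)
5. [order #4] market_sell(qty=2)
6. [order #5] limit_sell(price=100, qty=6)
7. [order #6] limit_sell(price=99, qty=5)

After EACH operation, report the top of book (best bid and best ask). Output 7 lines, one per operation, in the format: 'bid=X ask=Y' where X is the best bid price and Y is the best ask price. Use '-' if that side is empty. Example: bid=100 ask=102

Answer: bid=99 ask=-
bid=- ask=-
bid=- ask=-
bid=99 ask=-
bid=99 ask=-
bid=99 ask=100
bid=- ask=99

Derivation:
After op 1 [order #1] limit_buy(price=99, qty=2): fills=none; bids=[#1:2@99] asks=[-]
After op 2 cancel(order #1): fills=none; bids=[-] asks=[-]
After op 3 [order #2] market_sell(qty=2): fills=none; bids=[-] asks=[-]
After op 4 [order #3] limit_buy(price=99, qty=3): fills=none; bids=[#3:3@99] asks=[-]
After op 5 [order #4] market_sell(qty=2): fills=#3x#4:2@99; bids=[#3:1@99] asks=[-]
After op 6 [order #5] limit_sell(price=100, qty=6): fills=none; bids=[#3:1@99] asks=[#5:6@100]
After op 7 [order #6] limit_sell(price=99, qty=5): fills=#3x#6:1@99; bids=[-] asks=[#6:4@99 #5:6@100]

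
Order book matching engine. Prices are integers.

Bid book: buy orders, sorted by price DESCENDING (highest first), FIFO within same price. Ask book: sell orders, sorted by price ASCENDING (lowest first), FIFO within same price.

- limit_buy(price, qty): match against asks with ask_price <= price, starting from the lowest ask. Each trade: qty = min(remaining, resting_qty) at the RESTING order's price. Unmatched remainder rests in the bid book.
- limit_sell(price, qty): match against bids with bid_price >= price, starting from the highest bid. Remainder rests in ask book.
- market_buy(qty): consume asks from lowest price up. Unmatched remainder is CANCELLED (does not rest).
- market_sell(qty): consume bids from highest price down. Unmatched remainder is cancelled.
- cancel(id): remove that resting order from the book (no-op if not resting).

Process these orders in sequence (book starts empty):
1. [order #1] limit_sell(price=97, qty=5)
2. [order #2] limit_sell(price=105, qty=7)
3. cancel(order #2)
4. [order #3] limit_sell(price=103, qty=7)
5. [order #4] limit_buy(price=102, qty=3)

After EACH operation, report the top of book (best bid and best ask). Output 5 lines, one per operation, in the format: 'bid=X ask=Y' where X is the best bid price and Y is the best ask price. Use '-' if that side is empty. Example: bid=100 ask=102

Answer: bid=- ask=97
bid=- ask=97
bid=- ask=97
bid=- ask=97
bid=- ask=97

Derivation:
After op 1 [order #1] limit_sell(price=97, qty=5): fills=none; bids=[-] asks=[#1:5@97]
After op 2 [order #2] limit_sell(price=105, qty=7): fills=none; bids=[-] asks=[#1:5@97 #2:7@105]
After op 3 cancel(order #2): fills=none; bids=[-] asks=[#1:5@97]
After op 4 [order #3] limit_sell(price=103, qty=7): fills=none; bids=[-] asks=[#1:5@97 #3:7@103]
After op 5 [order #4] limit_buy(price=102, qty=3): fills=#4x#1:3@97; bids=[-] asks=[#1:2@97 #3:7@103]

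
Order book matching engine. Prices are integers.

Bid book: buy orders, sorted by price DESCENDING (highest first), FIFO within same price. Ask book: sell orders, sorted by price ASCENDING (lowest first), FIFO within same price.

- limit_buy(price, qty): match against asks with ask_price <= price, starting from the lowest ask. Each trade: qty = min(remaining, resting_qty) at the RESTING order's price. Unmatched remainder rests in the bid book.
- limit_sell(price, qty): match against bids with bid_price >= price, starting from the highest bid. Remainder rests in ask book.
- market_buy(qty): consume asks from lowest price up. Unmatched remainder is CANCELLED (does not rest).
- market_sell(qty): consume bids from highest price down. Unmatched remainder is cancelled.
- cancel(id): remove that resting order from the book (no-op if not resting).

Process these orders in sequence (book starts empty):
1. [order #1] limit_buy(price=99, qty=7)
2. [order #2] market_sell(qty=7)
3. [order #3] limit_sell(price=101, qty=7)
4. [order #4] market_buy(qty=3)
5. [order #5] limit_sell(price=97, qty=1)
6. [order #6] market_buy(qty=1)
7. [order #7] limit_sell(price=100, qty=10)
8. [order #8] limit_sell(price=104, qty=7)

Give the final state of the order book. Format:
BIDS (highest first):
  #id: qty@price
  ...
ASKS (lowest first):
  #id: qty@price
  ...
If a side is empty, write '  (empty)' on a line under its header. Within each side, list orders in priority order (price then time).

After op 1 [order #1] limit_buy(price=99, qty=7): fills=none; bids=[#1:7@99] asks=[-]
After op 2 [order #2] market_sell(qty=7): fills=#1x#2:7@99; bids=[-] asks=[-]
After op 3 [order #3] limit_sell(price=101, qty=7): fills=none; bids=[-] asks=[#3:7@101]
After op 4 [order #4] market_buy(qty=3): fills=#4x#3:3@101; bids=[-] asks=[#3:4@101]
After op 5 [order #5] limit_sell(price=97, qty=1): fills=none; bids=[-] asks=[#5:1@97 #3:4@101]
After op 6 [order #6] market_buy(qty=1): fills=#6x#5:1@97; bids=[-] asks=[#3:4@101]
After op 7 [order #7] limit_sell(price=100, qty=10): fills=none; bids=[-] asks=[#7:10@100 #3:4@101]
After op 8 [order #8] limit_sell(price=104, qty=7): fills=none; bids=[-] asks=[#7:10@100 #3:4@101 #8:7@104]

Answer: BIDS (highest first):
  (empty)
ASKS (lowest first):
  #7: 10@100
  #3: 4@101
  #8: 7@104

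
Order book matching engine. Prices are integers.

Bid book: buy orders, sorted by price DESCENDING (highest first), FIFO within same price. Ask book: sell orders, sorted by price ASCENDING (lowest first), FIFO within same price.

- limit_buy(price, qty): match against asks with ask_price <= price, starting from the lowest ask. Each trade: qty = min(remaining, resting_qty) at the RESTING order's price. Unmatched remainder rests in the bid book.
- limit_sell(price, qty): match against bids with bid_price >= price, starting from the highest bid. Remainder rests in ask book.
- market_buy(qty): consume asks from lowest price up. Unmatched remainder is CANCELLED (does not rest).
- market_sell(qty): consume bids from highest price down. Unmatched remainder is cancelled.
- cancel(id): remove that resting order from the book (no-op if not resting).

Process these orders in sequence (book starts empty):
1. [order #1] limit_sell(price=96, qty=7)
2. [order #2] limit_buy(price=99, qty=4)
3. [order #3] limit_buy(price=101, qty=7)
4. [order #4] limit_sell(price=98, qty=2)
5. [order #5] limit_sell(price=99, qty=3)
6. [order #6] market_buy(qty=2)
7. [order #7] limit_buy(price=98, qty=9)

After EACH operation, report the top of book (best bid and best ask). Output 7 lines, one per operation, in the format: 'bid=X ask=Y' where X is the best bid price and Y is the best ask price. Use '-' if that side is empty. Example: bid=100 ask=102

Answer: bid=- ask=96
bid=- ask=96
bid=101 ask=-
bid=101 ask=-
bid=- ask=99
bid=- ask=-
bid=98 ask=-

Derivation:
After op 1 [order #1] limit_sell(price=96, qty=7): fills=none; bids=[-] asks=[#1:7@96]
After op 2 [order #2] limit_buy(price=99, qty=4): fills=#2x#1:4@96; bids=[-] asks=[#1:3@96]
After op 3 [order #3] limit_buy(price=101, qty=7): fills=#3x#1:3@96; bids=[#3:4@101] asks=[-]
After op 4 [order #4] limit_sell(price=98, qty=2): fills=#3x#4:2@101; bids=[#3:2@101] asks=[-]
After op 5 [order #5] limit_sell(price=99, qty=3): fills=#3x#5:2@101; bids=[-] asks=[#5:1@99]
After op 6 [order #6] market_buy(qty=2): fills=#6x#5:1@99; bids=[-] asks=[-]
After op 7 [order #7] limit_buy(price=98, qty=9): fills=none; bids=[#7:9@98] asks=[-]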